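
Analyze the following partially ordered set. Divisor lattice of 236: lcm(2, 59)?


Join=lcm.
gcd(2,59)=1
lcm=118


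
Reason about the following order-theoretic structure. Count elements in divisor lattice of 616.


Divisors of 616: [1, 2, 4, 7, 8, 11, 14, 22, 28, 44, 56, 77, 88, 154, 308, 616]
Count: 16


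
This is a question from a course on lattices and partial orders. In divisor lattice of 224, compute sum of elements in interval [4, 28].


Interval [4,28] in divisors of 224: [4, 28]
Sum = 32


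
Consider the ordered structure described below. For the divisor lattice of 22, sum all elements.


sigma(n) = sum of divisors.
Divisors of 22: [1, 2, 11, 22]
Sum = 36


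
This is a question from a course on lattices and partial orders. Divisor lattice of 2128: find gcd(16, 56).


In a divisor lattice, meet = gcd (greatest common divisor).
By Euclidean algorithm or factoring: gcd(16,56) = 8


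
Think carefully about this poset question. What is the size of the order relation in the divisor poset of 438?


The order relation is {(a,b) : a <= b}, reflexive so it includes (a,a).
Examples: (1,1), (1,146), (1,2), (1,219), (1,3), ...
Total ordered pairs: 27


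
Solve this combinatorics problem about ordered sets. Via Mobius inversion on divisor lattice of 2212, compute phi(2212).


phi(n) = n * prod_{p|n} (1 - 1/p).
Prime divisors of 2212: [2, 7, 79]
phi(2212) = 2212 * (1 - 1/2) * (1 - 1/7) * (1 - 1/79)
phi(2212) = 936


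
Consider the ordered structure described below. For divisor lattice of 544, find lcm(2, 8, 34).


In a divisor lattice, join = lcm (least common multiple).
Compute lcm iteratively: start with first element, then lcm(current, next).
Elements: [2, 8, 34]
lcm(2,8) = 8
lcm(8,34) = 136
Final lcm = 136


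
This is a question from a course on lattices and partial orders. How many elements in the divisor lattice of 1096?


Divisors of 1096: [1, 2, 4, 8, 137, 274, 548, 1096]
Count: 8


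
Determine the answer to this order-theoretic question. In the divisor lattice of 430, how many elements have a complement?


An element a is complemented if some b has a meet b = bottom, a join b = top.
a is complemented iff gcd(a, n/a)=1, i.e. a is a unitary divisor of 430.
Complemented elements: 1, 2, 5, 10, 43, 86, ... (2 more)
Count: 8


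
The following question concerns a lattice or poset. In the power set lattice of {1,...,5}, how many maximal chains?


A maximal chain goes from the minimum element to a maximal element via cover relations.
Counting all min-to-max paths in the cover graph.
Total maximal chains: 120


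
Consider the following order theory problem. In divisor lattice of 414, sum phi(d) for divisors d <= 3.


Divisors of 414 up to 3: [1, 2, 3]
phi values: [1, 1, 2]
Sum = 4


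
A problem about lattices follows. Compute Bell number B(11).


B(n) = number of set partitions of an n-element set.
B(n) satisfies the recurrence: B(n+1) = sum_k C(n,k)*B(k).
B(11) = 678570


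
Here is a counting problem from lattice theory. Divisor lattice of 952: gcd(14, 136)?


Meet=gcd.
gcd(14,136)=2


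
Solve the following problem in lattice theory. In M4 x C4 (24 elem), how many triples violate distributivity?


Distributive law: a ^ (b v c) = (a ^ b) v (a ^ c).
Check all 24^3 = 13824 ordered triples (a,b,c).
  e.g. a=(a1,0), b=(a2,0), c=(a3,0): lhs=(a1,0) != rhs=(0,0)
  e.g. a=(a1,0), b=(a2,0), c=(a3,1): lhs=(a1,0) != rhs=(0,0)
Total violating triples: 1536


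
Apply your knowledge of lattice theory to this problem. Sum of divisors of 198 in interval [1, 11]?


Interval [1,11] in divisors of 198: [1, 11]
Sum = 12


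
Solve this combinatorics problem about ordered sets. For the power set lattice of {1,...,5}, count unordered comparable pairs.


A comparable pair {a,b} has a < b or b < a in the order.
Count unordered pairs where one element is strictly below the other.
Examples: {{},{1}}, {{},{2}}, {{},{3}}, {{},{4}}, ...
Total comparable pairs: 211


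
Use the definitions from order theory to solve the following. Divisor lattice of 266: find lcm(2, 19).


In a divisor lattice, join = lcm (least common multiple).
gcd(2,19) = 1
lcm(2,19) = 2*19/gcd = 38/1 = 38


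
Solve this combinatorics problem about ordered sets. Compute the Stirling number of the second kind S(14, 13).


S(n,k) = k*S(n-1,k) + S(n-1,k-1).
S(13,13) = 1, S(13,12) = 78
S(14,13) = 13*1 + 78 = 13 + 78
S(14,13) = 91


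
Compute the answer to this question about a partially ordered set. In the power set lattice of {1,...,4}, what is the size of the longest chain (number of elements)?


A chain is a totally ordered subset; we count the number of elements in a maximum chain.
Compute, for each element x, the size of the longest chain ending at x:
  {}: 1
  {1}: 2
  {2}: 2
  {3}: 2
  {4}: 2
  {1,2}: 3
  ...
A maximum chain: {} < {1} < {1,2} < {1,2,3} < {1,2,3,4}
Number of elements in the longest chain: 5


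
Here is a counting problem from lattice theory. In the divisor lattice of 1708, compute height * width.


Height = length of longest chain minus 1; width = size of largest antichain.
A maximum chain: 1 | 61 | 427 | 854 | 1708  (height 4).
A maximum antichain: {4, 14, 122, 427}  (width 4).
Product = 4 * 4 = 16


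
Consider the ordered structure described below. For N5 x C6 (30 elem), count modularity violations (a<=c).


Modular law: if a <= c then a v (b ^ c) = (a v b) ^ c.
Check all triples (a,b,c) with a <= c among 30 elements.
  e.g. a=(a,0), b=(c,0), c=(b,0): lhs=(a,0) != rhs=(b,0)
  e.g. a=(a,0), b=(c,1), c=(b,0): lhs=(a,0) != rhs=(b,0)
Total violating triples: 126


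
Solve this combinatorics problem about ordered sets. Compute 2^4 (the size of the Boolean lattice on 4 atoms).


Power set = 2^n.
2^4 = 16


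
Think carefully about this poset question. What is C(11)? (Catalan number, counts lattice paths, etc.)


C(n) = C(2n, n) / (n+1).
C(22, 11) = 705432
C(11) = 705432 / 12 = 58786


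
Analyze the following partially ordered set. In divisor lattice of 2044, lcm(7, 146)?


Join=lcm.
gcd(7,146)=1
lcm=1022


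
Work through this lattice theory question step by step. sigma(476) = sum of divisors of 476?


sigma(n) = sum of divisors.
Divisors of 476: [1, 2, 4, 7, 14, 17, 28, 34, 68, 119, 238, 476]
Sum = 1008


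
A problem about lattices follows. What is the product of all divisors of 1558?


Divisors of 1558: [1, 2, 19, 38, 41, 82, 779, 1558]
Product = n^(d(n)/2) = 1558^(8/2)
Product = 5892095988496


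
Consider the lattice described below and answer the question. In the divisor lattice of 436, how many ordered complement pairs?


Complement pair (a,b): a meet b = bottom, a join b = top.
Here: gcd(a,b)=1 and lcm(a,b)=436, i.e. a*b=436 with a,b coprime.
Pairs found: (1,436), (4,109), (109,4), (436,1)
Total ordered pairs: 4


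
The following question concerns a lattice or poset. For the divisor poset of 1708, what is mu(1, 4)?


In a divisor lattice, mu(a,b) = mu(b/a) where mu is the classical Mobius function.
b/a = 4/1 = 4
Prime factorization of 4: primes [2]
4 is not squarefree, so mu(4) = 0


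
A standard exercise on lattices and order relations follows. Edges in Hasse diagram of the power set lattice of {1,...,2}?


A cover relation a -< b holds when a < b with no c strictly between.
Cover relations:
  {} -< {1}
  {} -< {2}
  {1} -< {1,2}
  {2} -< {1,2}
Total: 4


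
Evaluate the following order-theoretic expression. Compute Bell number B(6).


B(n) = number of set partitions of an n-element set.
B(n) satisfies the recurrence: B(n+1) = sum_k C(n,k)*B(k).
B(6) = 203


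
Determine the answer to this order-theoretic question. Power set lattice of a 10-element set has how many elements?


Power set = 2^n.
2^10 = 1024


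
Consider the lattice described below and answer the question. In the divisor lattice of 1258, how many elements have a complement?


An element a is complemented if some b has a meet b = bottom, a join b = top.
a is complemented iff gcd(a, n/a)=1, i.e. a is a unitary divisor of 1258.
Complemented elements: 1, 2, 17, 34, 37, 74, ... (2 more)
Count: 8


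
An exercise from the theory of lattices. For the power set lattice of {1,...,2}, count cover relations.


A cover relation a -< b holds when a < b with no c strictly between.
Cover relations:
  {} -< {1}
  {} -< {2}
  {1} -< {1,2}
  {2} -< {1,2}
Total: 4


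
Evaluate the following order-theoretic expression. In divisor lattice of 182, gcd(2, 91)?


Meet=gcd.
gcd(2,91)=1


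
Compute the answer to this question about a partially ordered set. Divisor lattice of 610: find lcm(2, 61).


In a divisor lattice, join = lcm (least common multiple).
gcd(2,61) = 1
lcm(2,61) = 2*61/gcd = 122/1 = 122


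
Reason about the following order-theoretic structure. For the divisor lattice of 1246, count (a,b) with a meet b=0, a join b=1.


Complement pair (a,b): a meet b = bottom, a join b = top.
Here: gcd(a,b)=1 and lcm(a,b)=1246, i.e. a*b=1246 with a,b coprime.
Pairs found: (1,1246), (2,623), (7,178), (14,89), ... (4 more)
Total ordered pairs: 8


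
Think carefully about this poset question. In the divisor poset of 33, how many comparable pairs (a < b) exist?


A comparable pair {a,b} has a < b or b < a in the order.
Count unordered pairs where one element is strictly below the other.
Examples: {1,3}, {1,11}, {1,33}, {3,33}, ...
Total comparable pairs: 5


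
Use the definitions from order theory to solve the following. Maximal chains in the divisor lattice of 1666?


A maximal chain goes from the minimum element to a maximal element via cover relations.
Counting all min-to-max paths in the cover graph.
Total maximal chains: 12


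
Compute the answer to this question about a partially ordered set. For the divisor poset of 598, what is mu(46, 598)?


In a divisor lattice, mu(a,b) = mu(b/a) where mu is the classical Mobius function.
b/a = 598/46 = 13
Prime factorization of 13: primes [13]
13 is squarefree with 1 prime factor(s), so mu(13) = (-1)^1 = -1


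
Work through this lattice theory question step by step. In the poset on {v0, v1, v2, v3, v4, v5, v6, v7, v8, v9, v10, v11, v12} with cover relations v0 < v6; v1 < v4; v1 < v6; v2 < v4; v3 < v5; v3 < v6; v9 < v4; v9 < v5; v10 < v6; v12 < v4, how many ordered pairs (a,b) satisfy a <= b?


The order relation is {(a,b) : a <= b}, reflexive so it includes (a,a).
Examples: (v0,v0), (v0,v6), (v1,v1), (v1,v4), (v1,v6), ...
Total ordered pairs: 23


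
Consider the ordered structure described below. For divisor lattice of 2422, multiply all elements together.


Divisors of 2422: [1, 2, 7, 14, 173, 346, 1211, 2422]
Product = n^(d(n)/2) = 2422^(8/2)
Product = 34410941495056


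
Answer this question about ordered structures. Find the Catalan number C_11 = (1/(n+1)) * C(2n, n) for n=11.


C(n) = C(2n, n) / (n+1).
C(22, 11) = 705432
C(11) = 705432 / 12 = 58786


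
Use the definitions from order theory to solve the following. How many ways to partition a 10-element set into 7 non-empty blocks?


S(n,k) = k*S(n-1,k) + S(n-1,k-1).
S(9,7) = 462, S(9,6) = 2646
S(10,7) = 7*462 + 2646 = 3234 + 2646
S(10,7) = 5880


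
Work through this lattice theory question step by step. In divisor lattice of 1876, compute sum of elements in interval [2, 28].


Interval [2,28] in divisors of 1876: [2, 4, 14, 28]
Sum = 48


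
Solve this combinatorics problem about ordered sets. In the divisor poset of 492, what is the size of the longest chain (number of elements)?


A chain is a totally ordered subset; we count the number of elements in a maximum chain.
Compute, for each element x, the size of the longest chain ending at x:
  1: 1
  2: 2
  3: 2
  41: 2
  4: 3
  6: 3
  ...
A maximum chain: 1 < 2 < 4 < 12 < 492
Number of elements in the longest chain: 5


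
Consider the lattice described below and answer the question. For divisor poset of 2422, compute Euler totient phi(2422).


phi(n) = n * prod_{p|n} (1 - 1/p).
Prime divisors of 2422: [2, 7, 173]
phi(2422) = 2422 * (1 - 1/2) * (1 - 1/7) * (1 - 1/173)
phi(2422) = 1032


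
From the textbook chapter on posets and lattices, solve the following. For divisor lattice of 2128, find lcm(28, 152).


In a divisor lattice, join = lcm (least common multiple).
Compute lcm iteratively: start with first element, then lcm(current, next).
Elements: [28, 152]
lcm(28,152) = 1064
Final lcm = 1064


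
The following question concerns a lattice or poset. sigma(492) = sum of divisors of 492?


sigma(n) = sum of divisors.
Divisors of 492: [1, 2, 3, 4, 6, 12, 41, 82, 123, 164, 246, 492]
Sum = 1176


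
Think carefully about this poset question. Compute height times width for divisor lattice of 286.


Height = length of longest chain minus 1; width = size of largest antichain.
A maximum chain: 1 | 13 | 143 | 286  (height 3).
A maximum antichain: {2, 11, 13}  (width 3).
Product = 3 * 3 = 9


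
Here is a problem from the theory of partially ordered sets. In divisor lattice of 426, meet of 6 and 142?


In a divisor lattice, meet = gcd (greatest common divisor).
By Euclidean algorithm or factoring: gcd(6,142) = 2


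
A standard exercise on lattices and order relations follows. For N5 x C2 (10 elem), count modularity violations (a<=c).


Modular law: if a <= c then a v (b ^ c) = (a v b) ^ c.
Check all triples (a,b,c) with a <= c among 10 elements.
  e.g. a=(a,0), b=(c,0), c=(b,0): lhs=(a,0) != rhs=(b,0)
  e.g. a=(a,0), b=(c,1), c=(b,0): lhs=(a,0) != rhs=(b,0)
Total violating triples: 6


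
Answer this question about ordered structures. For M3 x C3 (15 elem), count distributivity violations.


Distributive law: a ^ (b v c) = (a ^ b) v (a ^ c).
Check all 15^3 = 3375 ordered triples (a,b,c).
  e.g. a=(a1,0), b=(a2,0), c=(a3,0): lhs=(a1,0) != rhs=(0,0)
  e.g. a=(a1,0), b=(a2,0), c=(a3,1): lhs=(a1,0) != rhs=(0,0)
Total violating triples: 162


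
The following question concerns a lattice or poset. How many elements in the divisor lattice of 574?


Divisors of 574: [1, 2, 7, 14, 41, 82, 287, 574]
Count: 8


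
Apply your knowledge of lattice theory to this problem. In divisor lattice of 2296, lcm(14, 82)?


Join=lcm.
gcd(14,82)=2
lcm=574


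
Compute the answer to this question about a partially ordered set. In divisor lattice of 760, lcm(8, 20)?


Join=lcm.
gcd(8,20)=4
lcm=40


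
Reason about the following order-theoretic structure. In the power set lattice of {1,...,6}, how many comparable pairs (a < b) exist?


A comparable pair {a,b} has a < b or b < a in the order.
Count unordered pairs where one element is strictly below the other.
Examples: {{},{1}}, {{},{2}}, {{},{3}}, {{},{4}}, ...
Total comparable pairs: 665


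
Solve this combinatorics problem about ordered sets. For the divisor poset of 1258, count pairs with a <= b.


The order relation is {(a,b) : a <= b}, reflexive so it includes (a,a).
Examples: (1,1), (1,1258), (1,17), (1,2), (1,34), ...
Total ordered pairs: 27


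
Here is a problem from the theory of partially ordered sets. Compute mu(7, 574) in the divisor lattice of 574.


In a divisor lattice, mu(a,b) = mu(b/a) where mu is the classical Mobius function.
b/a = 574/7 = 82
Prime factorization of 82: primes [2, 41]
82 is squarefree with 2 prime factor(s), so mu(82) = (-1)^2 = 1


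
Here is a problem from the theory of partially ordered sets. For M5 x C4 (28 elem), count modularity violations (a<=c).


Modular law: if a <= c then a v (b ^ c) = (a v b) ^ c.
Check all triples (a,b,c) with a <= c among 28 elements.
This lattice is modular (diamonds M_m and their chain-products are modular).
Total violating triples: 0


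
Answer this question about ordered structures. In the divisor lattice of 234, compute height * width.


Height = length of longest chain minus 1; width = size of largest antichain.
A maximum chain: 1 | 13 | 39 | 117 | 234  (height 4).
A maximum antichain: {6, 9, 26, 39}  (width 4).
Product = 4 * 4 = 16


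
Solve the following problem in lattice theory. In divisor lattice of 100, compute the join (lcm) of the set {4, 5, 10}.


In a divisor lattice, join = lcm (least common multiple).
Compute lcm iteratively: start with first element, then lcm(current, next).
Elements: [4, 5, 10]
lcm(4,5) = 20
lcm(20,10) = 20
Final lcm = 20


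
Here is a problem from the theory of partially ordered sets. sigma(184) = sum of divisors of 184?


sigma(n) = sum of divisors.
Divisors of 184: [1, 2, 4, 8, 23, 46, 92, 184]
Sum = 360


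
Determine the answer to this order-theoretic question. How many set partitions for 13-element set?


B(n) = number of set partitions of an n-element set.
B(n) satisfies the recurrence: B(n+1) = sum_k C(n,k)*B(k).
B(13) = 27644437


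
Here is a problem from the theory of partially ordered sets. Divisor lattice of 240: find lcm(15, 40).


In a divisor lattice, join = lcm (least common multiple).
gcd(15,40) = 5
lcm(15,40) = 15*40/gcd = 600/5 = 120


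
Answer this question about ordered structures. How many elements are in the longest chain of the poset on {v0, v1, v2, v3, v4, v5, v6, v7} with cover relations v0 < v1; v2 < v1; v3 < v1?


A chain is a totally ordered subset; we count the number of elements in a maximum chain.
Compute, for each element x, the size of the longest chain ending at x:
  v0: 1
  v2: 1
  v3: 1
  v4: 1
  v5: 1
  v6: 1
  ...
A maximum chain: v0 < v1
Number of elements in the longest chain: 2


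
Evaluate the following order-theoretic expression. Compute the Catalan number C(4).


C(n) = C(2n, n) / (n+1).
C(8, 4) = 70
C(4) = 70 / 5 = 14


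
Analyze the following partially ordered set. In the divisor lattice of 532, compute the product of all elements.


Divisors of 532: [1, 2, 4, 7, 14, 19, 28, 38, 76, 133, 266, 532]
Product = n^(d(n)/2) = 532^(12/2)
Product = 22670953897037824


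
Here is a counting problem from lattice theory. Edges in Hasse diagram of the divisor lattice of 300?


A cover relation a -< b holds when a < b with no c strictly between.
Cover relations:
  1 -< 2
  1 -< 3
  1 -< 5
  2 -< 4
  2 -< 6
  2 -< 10
  3 -< 6
  3 -< 15
  ...25 more
Total: 33


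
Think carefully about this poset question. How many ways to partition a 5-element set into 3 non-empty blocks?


S(n,k) = k*S(n-1,k) + S(n-1,k-1).
S(4,3) = 6, S(4,2) = 7
S(5,3) = 3*6 + 7 = 18 + 7
S(5,3) = 25


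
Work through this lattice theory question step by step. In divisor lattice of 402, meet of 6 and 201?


In a divisor lattice, meet = gcd (greatest common divisor).
By Euclidean algorithm or factoring: gcd(6,201) = 3


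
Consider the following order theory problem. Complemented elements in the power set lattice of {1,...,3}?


An element a is complemented if some b has a meet b = bottom, a join b = top.
every subset A has complement S\A, so all elements are complemented.
Complemented elements: {}, {1}, {2}, {3}, {1,2}, {1,3}, ... (2 more)
Count: 8


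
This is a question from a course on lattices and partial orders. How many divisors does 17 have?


Divisors of 17: [1, 17]
Count: 2


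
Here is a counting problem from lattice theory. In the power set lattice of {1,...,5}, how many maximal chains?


A maximal chain goes from the minimum element to a maximal element via cover relations.
Counting all min-to-max paths in the cover graph.
Total maximal chains: 120


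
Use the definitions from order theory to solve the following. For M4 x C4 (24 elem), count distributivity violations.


Distributive law: a ^ (b v c) = (a ^ b) v (a ^ c).
Check all 24^3 = 13824 ordered triples (a,b,c).
  e.g. a=(a1,0), b=(a2,0), c=(a3,0): lhs=(a1,0) != rhs=(0,0)
  e.g. a=(a1,0), b=(a2,0), c=(a3,1): lhs=(a1,0) != rhs=(0,0)
Total violating triples: 1536


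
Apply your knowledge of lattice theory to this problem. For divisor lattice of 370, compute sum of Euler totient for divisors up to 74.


Divisors of 370 up to 74: [1, 2, 5, 10, 37, 74]
phi values: [1, 1, 4, 4, 36, 36]
Sum = 82


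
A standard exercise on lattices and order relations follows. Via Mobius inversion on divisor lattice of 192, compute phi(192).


phi(n) = n * prod_{p|n} (1 - 1/p).
Prime divisors of 192: [2, 3]
phi(192) = 192 * (1 - 1/2) * (1 - 1/3)
phi(192) = 64


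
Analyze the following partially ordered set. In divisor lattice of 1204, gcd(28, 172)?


Meet=gcd.
gcd(28,172)=4


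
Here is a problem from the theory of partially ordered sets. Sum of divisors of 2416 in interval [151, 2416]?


Interval [151,2416] in divisors of 2416: [151, 302, 604, 1208, 2416]
Sum = 4681


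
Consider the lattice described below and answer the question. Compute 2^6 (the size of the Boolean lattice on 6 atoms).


Power set = 2^n.
2^6 = 64


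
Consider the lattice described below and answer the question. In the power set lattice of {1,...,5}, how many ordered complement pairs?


Complement pair (a,b): a meet b = bottom, a join b = top.
Here: A intersect B = {} and A union B = {1,...,5}.
Pairs found: ({},{1,2,3,4,5}), ({1},{2,3,4,5}), ({2},{1,3,4,5}), ({3},{1,2,4,5}), ... (28 more)
Total ordered pairs: 32


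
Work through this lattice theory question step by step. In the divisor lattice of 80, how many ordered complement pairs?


Complement pair (a,b): a meet b = bottom, a join b = top.
Here: gcd(a,b)=1 and lcm(a,b)=80, i.e. a*b=80 with a,b coprime.
Pairs found: (1,80), (5,16), (16,5), (80,1)
Total ordered pairs: 4


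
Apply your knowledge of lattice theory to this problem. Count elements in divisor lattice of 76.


Divisors of 76: [1, 2, 4, 19, 38, 76]
Count: 6


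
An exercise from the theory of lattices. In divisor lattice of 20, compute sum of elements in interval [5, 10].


Interval [5,10] in divisors of 20: [5, 10]
Sum = 15


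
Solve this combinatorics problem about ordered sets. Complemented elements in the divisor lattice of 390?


An element a is complemented if some b has a meet b = bottom, a join b = top.
a is complemented iff gcd(a, n/a)=1, i.e. a is a unitary divisor of 390.
Complemented elements: 1, 2, 3, 5, 6, 10, ... (10 more)
Count: 16


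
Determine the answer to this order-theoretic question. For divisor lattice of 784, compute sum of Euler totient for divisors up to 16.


Divisors of 784 up to 16: [1, 2, 4, 7, 8, 14, 16]
phi values: [1, 1, 2, 6, 4, 6, 8]
Sum = 28


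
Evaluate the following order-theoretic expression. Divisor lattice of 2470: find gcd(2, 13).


In a divisor lattice, meet = gcd (greatest common divisor).
By Euclidean algorithm or factoring: gcd(2,13) = 1


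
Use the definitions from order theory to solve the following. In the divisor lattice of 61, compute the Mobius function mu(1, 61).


In a divisor lattice, mu(a,b) = mu(b/a) where mu is the classical Mobius function.
b/a = 61/1 = 61
Prime factorization of 61: primes [61]
61 is squarefree with 1 prime factor(s), so mu(61) = (-1)^1 = -1


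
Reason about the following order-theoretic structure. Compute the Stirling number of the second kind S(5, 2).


S(n,k) = k*S(n-1,k) + S(n-1,k-1).
S(4,2) = 7, S(4,1) = 1
S(5,2) = 2*7 + 1 = 14 + 1
S(5,2) = 15


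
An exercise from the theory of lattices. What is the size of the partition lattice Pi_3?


B(n) = number of set partitions of an n-element set.
B(n) satisfies the recurrence: B(n+1) = sum_k C(n,k)*B(k).
B(3) = 5


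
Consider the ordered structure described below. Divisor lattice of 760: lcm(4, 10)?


Join=lcm.
gcd(4,10)=2
lcm=20


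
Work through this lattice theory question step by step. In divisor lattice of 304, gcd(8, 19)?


Meet=gcd.
gcd(8,19)=1


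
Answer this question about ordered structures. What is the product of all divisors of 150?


Divisors of 150: [1, 2, 3, 5, 6, 10, 15, 25, 30, 50, 75, 150]
Product = n^(d(n)/2) = 150^(12/2)
Product = 11390625000000


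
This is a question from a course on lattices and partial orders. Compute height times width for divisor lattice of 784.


Height = length of longest chain minus 1; width = size of largest antichain.
A maximum chain: 1 | 7 | 49 | 98 | 196 | 392 | 784  (height 6).
A maximum antichain: {4, 14, 49}  (width 3).
Product = 6 * 3 = 18


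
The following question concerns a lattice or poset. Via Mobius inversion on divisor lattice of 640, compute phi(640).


phi(n) = n * prod_{p|n} (1 - 1/p).
Prime divisors of 640: [2, 5]
phi(640) = 640 * (1 - 1/2) * (1 - 1/5)
phi(640) = 256


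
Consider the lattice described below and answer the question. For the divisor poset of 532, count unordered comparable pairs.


A comparable pair {a,b} has a < b or b < a in the order.
Count unordered pairs where one element is strictly below the other.
Examples: {1,2}, {1,4}, {1,7}, {1,14}, ...
Total comparable pairs: 42


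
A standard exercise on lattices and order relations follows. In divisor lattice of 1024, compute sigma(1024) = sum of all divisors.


sigma(n) = sum of divisors.
Divisors of 1024: [1, 2, 4, 8, 16, 32, 64, 128, 256, 512, 1024]
Sum = 2047


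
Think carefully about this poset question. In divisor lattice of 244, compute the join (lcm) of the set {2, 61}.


In a divisor lattice, join = lcm (least common multiple).
Compute lcm iteratively: start with first element, then lcm(current, next).
Elements: [2, 61]
lcm(2,61) = 122
Final lcm = 122


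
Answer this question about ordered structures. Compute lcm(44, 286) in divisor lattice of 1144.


In a divisor lattice, join = lcm (least common multiple).
gcd(44,286) = 22
lcm(44,286) = 44*286/gcd = 12584/22 = 572


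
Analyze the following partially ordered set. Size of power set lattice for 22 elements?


Power set = 2^n.
2^22 = 4194304


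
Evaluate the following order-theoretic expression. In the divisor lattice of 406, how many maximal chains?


A maximal chain goes from the minimum element to a maximal element via cover relations.
Counting all min-to-max paths in the cover graph.
Total maximal chains: 6


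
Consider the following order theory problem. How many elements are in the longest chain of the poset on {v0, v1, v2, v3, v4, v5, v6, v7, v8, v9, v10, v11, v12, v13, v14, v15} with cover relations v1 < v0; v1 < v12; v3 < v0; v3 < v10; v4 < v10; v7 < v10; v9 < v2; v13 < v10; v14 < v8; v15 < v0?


A chain is a totally ordered subset; we count the number of elements in a maximum chain.
Compute, for each element x, the size of the longest chain ending at x:
  v1: 1
  v3: 1
  v4: 1
  v5: 1
  v6: 1
  v7: 1
  ...
A maximum chain: v1 < v0
Number of elements in the longest chain: 2


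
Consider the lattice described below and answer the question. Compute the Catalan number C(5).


C(n) = C(2n, n) / (n+1).
C(10, 5) = 252
C(5) = 252 / 6 = 42


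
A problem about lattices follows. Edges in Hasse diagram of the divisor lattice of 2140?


A cover relation a -< b holds when a < b with no c strictly between.
Cover relations:
  1 -< 2
  1 -< 5
  1 -< 107
  2 -< 4
  2 -< 10
  2 -< 214
  4 -< 20
  4 -< 428
  ...12 more
Total: 20


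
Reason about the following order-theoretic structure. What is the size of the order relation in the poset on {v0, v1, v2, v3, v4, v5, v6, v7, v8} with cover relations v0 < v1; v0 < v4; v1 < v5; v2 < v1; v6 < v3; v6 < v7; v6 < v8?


The order relation is {(a,b) : a <= b}, reflexive so it includes (a,a).
Examples: (v0,v0), (v0,v1), (v0,v4), (v0,v5), (v1,v1), ...
Total ordered pairs: 18


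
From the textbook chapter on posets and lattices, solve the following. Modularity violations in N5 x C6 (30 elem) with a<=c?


Modular law: if a <= c then a v (b ^ c) = (a v b) ^ c.
Check all triples (a,b,c) with a <= c among 30 elements.
  e.g. a=(a,0), b=(c,0), c=(b,0): lhs=(a,0) != rhs=(b,0)
  e.g. a=(a,0), b=(c,1), c=(b,0): lhs=(a,0) != rhs=(b,0)
Total violating triples: 126


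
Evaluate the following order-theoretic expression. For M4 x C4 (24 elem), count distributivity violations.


Distributive law: a ^ (b v c) = (a ^ b) v (a ^ c).
Check all 24^3 = 13824 ordered triples (a,b,c).
  e.g. a=(a1,0), b=(a2,0), c=(a3,0): lhs=(a1,0) != rhs=(0,0)
  e.g. a=(a1,0), b=(a2,0), c=(a3,1): lhs=(a1,0) != rhs=(0,0)
Total violating triples: 1536


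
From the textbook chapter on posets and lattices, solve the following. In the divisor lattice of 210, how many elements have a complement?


An element a is complemented if some b has a meet b = bottom, a join b = top.
a is complemented iff gcd(a, n/a)=1, i.e. a is a unitary divisor of 210.
Complemented elements: 1, 2, 3, 5, 6, 7, ... (10 more)
Count: 16


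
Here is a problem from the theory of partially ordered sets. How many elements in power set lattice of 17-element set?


Power set = 2^n.
2^17 = 131072


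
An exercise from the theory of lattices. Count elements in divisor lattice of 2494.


Divisors of 2494: [1, 2, 29, 43, 58, 86, 1247, 2494]
Count: 8


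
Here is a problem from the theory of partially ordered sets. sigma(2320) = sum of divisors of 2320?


sigma(n) = sum of divisors.
Divisors of 2320: [1, 2, 4, 5, 8, 10, 16, 20, 29, 40, 58, 80, 116, 145, 232, 290, 464, 580, 1160, 2320]
Sum = 5580


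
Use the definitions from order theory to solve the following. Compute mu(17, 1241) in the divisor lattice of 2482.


In a divisor lattice, mu(a,b) = mu(b/a) where mu is the classical Mobius function.
b/a = 1241/17 = 73
Prime factorization of 73: primes [73]
73 is squarefree with 1 prime factor(s), so mu(73) = (-1)^1 = -1


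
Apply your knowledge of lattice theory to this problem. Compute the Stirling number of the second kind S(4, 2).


S(n,k) = k*S(n-1,k) + S(n-1,k-1).
S(3,2) = 3, S(3,1) = 1
S(4,2) = 2*3 + 1 = 6 + 1
S(4,2) = 7


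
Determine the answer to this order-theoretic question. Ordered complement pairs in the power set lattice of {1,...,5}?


Complement pair (a,b): a meet b = bottom, a join b = top.
Here: A intersect B = {} and A union B = {1,...,5}.
Pairs found: ({},{1,2,3,4,5}), ({1},{2,3,4,5}), ({2},{1,3,4,5}), ({3},{1,2,4,5}), ... (28 more)
Total ordered pairs: 32


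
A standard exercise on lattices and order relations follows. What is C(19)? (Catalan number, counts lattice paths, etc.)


C(n) = C(2n, n) / (n+1).
C(38, 19) = 35345263800
C(19) = 35345263800 / 20 = 1767263190


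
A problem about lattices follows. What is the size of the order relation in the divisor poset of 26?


The order relation is {(a,b) : a <= b}, reflexive so it includes (a,a).
Examples: (1,1), (1,13), (1,2), (1,26), (13,13), ...
Total ordered pairs: 9


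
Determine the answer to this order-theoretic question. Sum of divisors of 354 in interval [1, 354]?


Interval [1,354] in divisors of 354: [1, 2, 3, 6, 59, 118, 177, 354]
Sum = 720


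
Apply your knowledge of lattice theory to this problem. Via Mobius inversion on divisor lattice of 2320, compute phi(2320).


phi(n) = n * prod_{p|n} (1 - 1/p).
Prime divisors of 2320: [2, 5, 29]
phi(2320) = 2320 * (1 - 1/2) * (1 - 1/5) * (1 - 1/29)
phi(2320) = 896


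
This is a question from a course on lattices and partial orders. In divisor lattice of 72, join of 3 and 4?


In a divisor lattice, join = lcm (least common multiple).
gcd(3,4) = 1
lcm(3,4) = 3*4/gcd = 12/1 = 12


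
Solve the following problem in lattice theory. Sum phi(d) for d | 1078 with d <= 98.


Divisors of 1078 up to 98: [1, 2, 7, 11, 14, 22, 49, 77, 98]
phi values: [1, 1, 6, 10, 6, 10, 42, 60, 42]
Sum = 178


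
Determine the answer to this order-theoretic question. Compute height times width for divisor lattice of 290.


Height = length of longest chain minus 1; width = size of largest antichain.
A maximum chain: 1 | 29 | 145 | 290  (height 3).
A maximum antichain: {2, 5, 29}  (width 3).
Product = 3 * 3 = 9


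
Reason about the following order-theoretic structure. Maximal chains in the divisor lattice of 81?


A maximal chain goes from the minimum element to a maximal element via cover relations.
Counting all min-to-max paths in the cover graph.
Total maximal chains: 1


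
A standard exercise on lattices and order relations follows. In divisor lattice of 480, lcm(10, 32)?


Join=lcm.
gcd(10,32)=2
lcm=160


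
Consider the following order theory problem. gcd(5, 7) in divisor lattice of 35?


Meet=gcd.
gcd(5,7)=1


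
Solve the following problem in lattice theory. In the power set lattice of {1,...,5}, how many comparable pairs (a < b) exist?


A comparable pair {a,b} has a < b or b < a in the order.
Count unordered pairs where one element is strictly below the other.
Examples: {{},{1}}, {{},{2}}, {{},{3}}, {{},{4}}, ...
Total comparable pairs: 211


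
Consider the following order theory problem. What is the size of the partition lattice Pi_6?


B(n) = number of set partitions of an n-element set.
B(n) satisfies the recurrence: B(n+1) = sum_k C(n,k)*B(k).
B(6) = 203


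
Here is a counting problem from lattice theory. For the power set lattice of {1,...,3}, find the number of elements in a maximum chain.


A chain is a totally ordered subset; we count the number of elements in a maximum chain.
Compute, for each element x, the size of the longest chain ending at x:
  {}: 1
  {1}: 2
  {2}: 2
  {3}: 2
  {1,2}: 3
  {1,3}: 3
  ...
A maximum chain: {} < {1} < {1,2} < {1,2,3}
Number of elements in the longest chain: 4


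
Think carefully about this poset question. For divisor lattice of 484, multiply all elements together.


Divisors of 484: [1, 2, 4, 11, 22, 44, 121, 242, 484]
Product = n^(d(n)/2) = 484^(9/2)
Product = 1207269217792


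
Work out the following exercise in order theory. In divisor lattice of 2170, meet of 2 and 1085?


In a divisor lattice, meet = gcd (greatest common divisor).
By Euclidean algorithm or factoring: gcd(2,1085) = 1


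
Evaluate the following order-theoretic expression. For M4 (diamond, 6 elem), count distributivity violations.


Distributive law: a ^ (b v c) = (a ^ b) v (a ^ c).
Check all 6^3 = 216 ordered triples (a,b,c).
  e.g. a=a1, b=a2, c=a3: lhs=a1 != rhs=0
  e.g. a=a1, b=a2, c=a4: lhs=a1 != rhs=0
Total violating triples: 24


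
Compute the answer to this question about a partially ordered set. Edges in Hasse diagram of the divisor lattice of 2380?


A cover relation a -< b holds when a < b with no c strictly between.
Cover relations:
  1 -< 2
  1 -< 5
  1 -< 7
  1 -< 17
  2 -< 4
  2 -< 10
  2 -< 14
  2 -< 34
  ...44 more
Total: 52


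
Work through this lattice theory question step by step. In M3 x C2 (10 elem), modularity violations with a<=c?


Modular law: if a <= c then a v (b ^ c) = (a v b) ^ c.
Check all triples (a,b,c) with a <= c among 10 elements.
This lattice is modular (diamonds M_m and their chain-products are modular).
Total violating triples: 0


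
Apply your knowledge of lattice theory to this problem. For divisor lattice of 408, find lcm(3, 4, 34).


In a divisor lattice, join = lcm (least common multiple).
Compute lcm iteratively: start with first element, then lcm(current, next).
Elements: [3, 4, 34]
lcm(3,4) = 12
lcm(12,34) = 204
Final lcm = 204


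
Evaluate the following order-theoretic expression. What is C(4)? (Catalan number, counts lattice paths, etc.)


C(n) = C(2n, n) / (n+1).
C(8, 4) = 70
C(4) = 70 / 5 = 14


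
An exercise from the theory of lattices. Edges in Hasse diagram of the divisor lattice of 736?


A cover relation a -< b holds when a < b with no c strictly between.
Cover relations:
  1 -< 2
  1 -< 23
  2 -< 4
  2 -< 46
  4 -< 8
  4 -< 92
  8 -< 16
  8 -< 184
  ...8 more
Total: 16


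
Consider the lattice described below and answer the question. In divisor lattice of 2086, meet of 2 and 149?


In a divisor lattice, meet = gcd (greatest common divisor).
By Euclidean algorithm or factoring: gcd(2,149) = 1


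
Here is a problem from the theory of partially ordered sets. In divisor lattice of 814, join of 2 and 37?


In a divisor lattice, join = lcm (least common multiple).
gcd(2,37) = 1
lcm(2,37) = 2*37/gcd = 74/1 = 74


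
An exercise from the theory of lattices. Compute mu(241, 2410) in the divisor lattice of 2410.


In a divisor lattice, mu(a,b) = mu(b/a) where mu is the classical Mobius function.
b/a = 2410/241 = 10
Prime factorization of 10: primes [2, 5]
10 is squarefree with 2 prime factor(s), so mu(10) = (-1)^2 = 1


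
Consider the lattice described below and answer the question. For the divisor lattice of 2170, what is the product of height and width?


Height = length of longest chain minus 1; width = size of largest antichain.
A maximum chain: 1 | 31 | 217 | 1085 | 2170  (height 4).
A maximum antichain: {10, 14, 35, 62, 155, 217}  (width 6).
Product = 4 * 6 = 24


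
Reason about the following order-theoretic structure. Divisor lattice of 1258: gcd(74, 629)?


Meet=gcd.
gcd(74,629)=37


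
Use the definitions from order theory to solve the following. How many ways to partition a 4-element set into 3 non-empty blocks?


S(n,k) = k*S(n-1,k) + S(n-1,k-1).
S(3,3) = 1, S(3,2) = 3
S(4,3) = 3*1 + 3 = 3 + 3
S(4,3) = 6


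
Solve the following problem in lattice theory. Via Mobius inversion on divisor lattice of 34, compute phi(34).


phi(n) = n * prod_{p|n} (1 - 1/p).
Prime divisors of 34: [2, 17]
phi(34) = 34 * (1 - 1/2) * (1 - 1/17)
phi(34) = 16


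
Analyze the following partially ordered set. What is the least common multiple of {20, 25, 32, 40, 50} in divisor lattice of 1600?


In a divisor lattice, join = lcm (least common multiple).
Compute lcm iteratively: start with first element, then lcm(current, next).
Elements: [20, 25, 32, 40, 50]
lcm(20,25) = 100
lcm(100,32) = 800
lcm(800,40) = 800
lcm(800,50) = 800
Final lcm = 800


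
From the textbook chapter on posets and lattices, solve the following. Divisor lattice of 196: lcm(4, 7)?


Join=lcm.
gcd(4,7)=1
lcm=28


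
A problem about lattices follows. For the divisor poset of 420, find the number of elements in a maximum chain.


A chain is a totally ordered subset; we count the number of elements in a maximum chain.
Compute, for each element x, the size of the longest chain ending at x:
  1: 1
  2: 2
  3: 2
  5: 2
  7: 2
  4: 3
  ...
A maximum chain: 1 < 2 < 4 < 12 < 60 < 420
Number of elements in the longest chain: 6


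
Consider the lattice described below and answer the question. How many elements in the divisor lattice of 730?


Divisors of 730: [1, 2, 5, 10, 73, 146, 365, 730]
Count: 8


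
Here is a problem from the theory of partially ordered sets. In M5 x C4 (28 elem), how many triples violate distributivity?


Distributive law: a ^ (b v c) = (a ^ b) v (a ^ c).
Check all 28^3 = 21952 ordered triples (a,b,c).
  e.g. a=(a1,0), b=(a2,0), c=(a3,0): lhs=(a1,0) != rhs=(0,0)
  e.g. a=(a1,0), b=(a2,0), c=(a3,1): lhs=(a1,0) != rhs=(0,0)
Total violating triples: 3840


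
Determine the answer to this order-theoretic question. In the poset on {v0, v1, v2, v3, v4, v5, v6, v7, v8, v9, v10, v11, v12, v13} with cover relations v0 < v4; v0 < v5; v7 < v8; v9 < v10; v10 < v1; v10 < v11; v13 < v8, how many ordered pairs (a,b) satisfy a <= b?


The order relation is {(a,b) : a <= b}, reflexive so it includes (a,a).
Examples: (v0,v0), (v0,v4), (v0,v5), (v1,v1), (v10,v1), ...
Total ordered pairs: 23


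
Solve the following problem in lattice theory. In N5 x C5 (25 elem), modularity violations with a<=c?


Modular law: if a <= c then a v (b ^ c) = (a v b) ^ c.
Check all triples (a,b,c) with a <= c among 25 elements.
  e.g. a=(a,0), b=(c,0), c=(b,0): lhs=(a,0) != rhs=(b,0)
  e.g. a=(a,0), b=(c,1), c=(b,0): lhs=(a,0) != rhs=(b,0)
Total violating triples: 75


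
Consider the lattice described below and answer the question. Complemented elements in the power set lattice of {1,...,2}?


An element a is complemented if some b has a meet b = bottom, a join b = top.
every subset A has complement S\A, so all elements are complemented.
Complemented elements: {}, {1}, {2}, {1,2}
Count: 4
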